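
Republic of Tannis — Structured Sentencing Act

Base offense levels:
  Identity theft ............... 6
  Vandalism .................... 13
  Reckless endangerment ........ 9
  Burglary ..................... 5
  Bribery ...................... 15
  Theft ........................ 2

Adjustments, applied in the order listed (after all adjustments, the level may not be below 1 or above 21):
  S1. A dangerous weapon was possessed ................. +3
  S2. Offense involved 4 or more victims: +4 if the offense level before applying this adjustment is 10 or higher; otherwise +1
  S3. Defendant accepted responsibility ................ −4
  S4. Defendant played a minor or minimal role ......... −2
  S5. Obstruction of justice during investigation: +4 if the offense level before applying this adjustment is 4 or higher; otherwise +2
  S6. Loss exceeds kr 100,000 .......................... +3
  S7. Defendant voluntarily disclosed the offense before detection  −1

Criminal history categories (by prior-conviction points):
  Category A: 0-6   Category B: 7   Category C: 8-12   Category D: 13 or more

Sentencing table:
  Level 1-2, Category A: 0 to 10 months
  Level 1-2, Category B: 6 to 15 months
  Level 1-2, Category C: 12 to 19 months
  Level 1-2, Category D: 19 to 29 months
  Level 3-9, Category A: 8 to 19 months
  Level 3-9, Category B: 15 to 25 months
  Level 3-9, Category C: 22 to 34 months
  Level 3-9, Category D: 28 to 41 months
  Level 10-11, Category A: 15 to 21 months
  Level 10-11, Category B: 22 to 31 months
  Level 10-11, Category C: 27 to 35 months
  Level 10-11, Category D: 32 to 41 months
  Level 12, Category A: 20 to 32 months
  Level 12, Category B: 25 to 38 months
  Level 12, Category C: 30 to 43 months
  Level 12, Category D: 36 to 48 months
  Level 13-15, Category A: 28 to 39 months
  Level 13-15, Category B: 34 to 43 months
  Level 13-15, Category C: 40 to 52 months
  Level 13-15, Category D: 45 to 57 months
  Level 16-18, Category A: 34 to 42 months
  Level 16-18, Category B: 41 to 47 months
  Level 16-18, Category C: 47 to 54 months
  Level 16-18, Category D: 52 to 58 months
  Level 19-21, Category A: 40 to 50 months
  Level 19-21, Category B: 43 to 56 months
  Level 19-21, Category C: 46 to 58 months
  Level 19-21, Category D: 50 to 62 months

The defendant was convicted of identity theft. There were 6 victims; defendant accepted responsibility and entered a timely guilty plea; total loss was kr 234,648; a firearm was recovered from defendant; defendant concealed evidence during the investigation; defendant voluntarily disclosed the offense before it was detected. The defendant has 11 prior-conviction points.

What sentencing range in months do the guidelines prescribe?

Base offense level for identity theft: 6.
S1 applies: 6 + 3 = 9.
S2 applies (level before this adjustment is 9 < 10, so +1): 9 + 1 = 10.
S3 applies: 10 − 4 = 6.
S5 applies (level before this adjustment is 6 ≥ 4, so +4): 6 + 4 = 10.
S6 applies: 10 + 3 = 13.
S7 applies: 13 − 1 = 12.
Final offense level: 12.
Criminal history: 11 prior points → Category C (8-12).
Level 12 falls in the 12 band.
Grid: Level 12 × Category C = 30-43 months.

30-43 months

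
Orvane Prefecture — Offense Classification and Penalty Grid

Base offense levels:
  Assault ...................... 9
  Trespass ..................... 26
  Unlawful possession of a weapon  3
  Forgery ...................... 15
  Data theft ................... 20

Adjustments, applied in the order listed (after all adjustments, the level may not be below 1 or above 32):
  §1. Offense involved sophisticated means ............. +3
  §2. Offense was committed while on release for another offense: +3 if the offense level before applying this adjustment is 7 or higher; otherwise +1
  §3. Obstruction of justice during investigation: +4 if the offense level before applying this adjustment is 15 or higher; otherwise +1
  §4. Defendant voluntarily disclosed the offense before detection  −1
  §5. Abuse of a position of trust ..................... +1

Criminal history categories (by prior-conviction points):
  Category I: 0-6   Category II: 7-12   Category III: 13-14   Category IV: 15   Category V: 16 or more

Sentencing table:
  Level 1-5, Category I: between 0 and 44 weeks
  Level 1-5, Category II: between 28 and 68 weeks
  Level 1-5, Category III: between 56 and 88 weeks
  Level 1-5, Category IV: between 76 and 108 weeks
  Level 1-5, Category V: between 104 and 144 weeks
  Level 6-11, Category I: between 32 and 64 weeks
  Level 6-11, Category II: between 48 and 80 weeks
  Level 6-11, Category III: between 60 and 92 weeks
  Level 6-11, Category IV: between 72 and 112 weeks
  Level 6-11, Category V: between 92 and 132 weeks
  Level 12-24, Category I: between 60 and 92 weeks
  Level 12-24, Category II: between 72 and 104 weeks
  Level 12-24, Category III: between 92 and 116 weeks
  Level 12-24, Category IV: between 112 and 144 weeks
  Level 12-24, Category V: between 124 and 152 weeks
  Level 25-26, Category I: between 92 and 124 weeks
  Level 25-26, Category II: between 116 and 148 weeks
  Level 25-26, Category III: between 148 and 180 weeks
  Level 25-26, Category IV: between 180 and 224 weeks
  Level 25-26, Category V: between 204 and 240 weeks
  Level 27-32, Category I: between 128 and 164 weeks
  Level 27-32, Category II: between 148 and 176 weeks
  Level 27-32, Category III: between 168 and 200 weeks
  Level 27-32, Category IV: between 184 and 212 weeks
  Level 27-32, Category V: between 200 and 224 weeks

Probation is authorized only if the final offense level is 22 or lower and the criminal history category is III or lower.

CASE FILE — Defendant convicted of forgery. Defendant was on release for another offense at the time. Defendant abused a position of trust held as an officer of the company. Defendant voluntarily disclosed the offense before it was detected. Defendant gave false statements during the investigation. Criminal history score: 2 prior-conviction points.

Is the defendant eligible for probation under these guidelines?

Yes

Base offense level for forgery: 15.
§2 applies (level before this adjustment is 15 ≥ 7, so +3): 15 + 3 = 18.
§3 applies (level before this adjustment is 18 ≥ 15, so +4): 18 + 4 = 22.
§4 applies: 22 − 1 = 21.
§5 applies: 21 + 1 = 22.
Final offense level: 22.
Criminal history: 2 prior points → Category I (0-6).
Level 22 falls in the 12-24 band.
Grid: Level 12-24 × Category I = 60-92 weeks.
Probation check: level 22 ≤ 22 and category I ≤ III → eligible.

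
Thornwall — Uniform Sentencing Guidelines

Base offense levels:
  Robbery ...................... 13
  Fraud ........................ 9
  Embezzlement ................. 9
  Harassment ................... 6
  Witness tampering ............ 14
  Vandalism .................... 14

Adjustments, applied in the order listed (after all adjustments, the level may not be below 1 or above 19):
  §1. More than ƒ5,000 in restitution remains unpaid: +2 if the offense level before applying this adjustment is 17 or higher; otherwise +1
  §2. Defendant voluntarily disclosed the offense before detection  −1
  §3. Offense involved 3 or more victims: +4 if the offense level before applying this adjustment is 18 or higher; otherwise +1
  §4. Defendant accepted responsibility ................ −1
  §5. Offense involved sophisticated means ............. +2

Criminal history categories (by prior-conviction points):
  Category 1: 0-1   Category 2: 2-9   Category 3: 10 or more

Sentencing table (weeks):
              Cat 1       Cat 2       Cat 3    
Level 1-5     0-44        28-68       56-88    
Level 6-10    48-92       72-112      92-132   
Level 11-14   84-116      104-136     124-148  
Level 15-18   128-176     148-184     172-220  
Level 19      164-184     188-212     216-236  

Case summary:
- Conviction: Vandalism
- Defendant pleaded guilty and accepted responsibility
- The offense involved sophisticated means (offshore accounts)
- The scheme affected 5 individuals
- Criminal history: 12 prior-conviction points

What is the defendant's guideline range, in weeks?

172-220 weeks

Base offense level for vandalism: 14.
§2 does not apply.
§3 applies (level before this adjustment is 14 < 18, so +1): 14 + 1 = 15.
§4 applies: 15 − 1 = 14.
§5 applies: 14 + 2 = 16.
Final offense level: 16.
Criminal history: 12 prior points → Category 3 (10+).
Level 16 falls in the 15-18 band.
Grid: Level 15-18 × Category 3 = 172-220 weeks.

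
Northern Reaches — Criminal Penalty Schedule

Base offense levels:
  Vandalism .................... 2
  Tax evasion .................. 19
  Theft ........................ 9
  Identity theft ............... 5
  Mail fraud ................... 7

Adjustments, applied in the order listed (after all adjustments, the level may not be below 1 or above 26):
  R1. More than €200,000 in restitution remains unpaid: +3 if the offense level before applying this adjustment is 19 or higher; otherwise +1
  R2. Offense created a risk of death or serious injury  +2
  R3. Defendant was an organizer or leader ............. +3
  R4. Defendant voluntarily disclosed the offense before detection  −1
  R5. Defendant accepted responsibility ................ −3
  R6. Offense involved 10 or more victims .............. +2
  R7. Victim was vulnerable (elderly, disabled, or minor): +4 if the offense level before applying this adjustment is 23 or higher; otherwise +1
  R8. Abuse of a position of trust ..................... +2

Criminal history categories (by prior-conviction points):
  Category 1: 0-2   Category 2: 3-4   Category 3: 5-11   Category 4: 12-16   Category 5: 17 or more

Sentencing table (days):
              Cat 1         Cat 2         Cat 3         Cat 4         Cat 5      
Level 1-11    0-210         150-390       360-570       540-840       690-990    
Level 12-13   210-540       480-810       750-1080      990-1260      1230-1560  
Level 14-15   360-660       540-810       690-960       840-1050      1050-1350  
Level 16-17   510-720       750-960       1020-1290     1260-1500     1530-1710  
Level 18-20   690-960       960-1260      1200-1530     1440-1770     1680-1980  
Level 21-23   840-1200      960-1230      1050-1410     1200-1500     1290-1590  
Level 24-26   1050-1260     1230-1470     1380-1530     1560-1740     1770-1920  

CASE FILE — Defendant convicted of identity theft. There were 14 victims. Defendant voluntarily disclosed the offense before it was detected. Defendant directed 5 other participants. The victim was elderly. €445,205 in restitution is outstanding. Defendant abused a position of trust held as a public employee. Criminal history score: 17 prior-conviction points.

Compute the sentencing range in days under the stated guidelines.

Base offense level for identity theft: 5.
R1 applies (level before this adjustment is 5 < 19, so +1): 5 + 1 = 6.
R2 does not apply.
R3 applies: 6 + 3 = 9.
R4 applies: 9 − 1 = 8.
R5 does not apply.
R6 applies: 8 + 2 = 10.
R7 applies (level before this adjustment is 10 < 23, so +1): 10 + 1 = 11.
R8 applies: 11 + 2 = 13.
Final offense level: 13.
Criminal history: 17 prior points → Category 5 (17+).
Level 13 falls in the 12-13 band.
Grid: Level 12-13 × Category 5 = 1230-1560 days.

1230-1560 days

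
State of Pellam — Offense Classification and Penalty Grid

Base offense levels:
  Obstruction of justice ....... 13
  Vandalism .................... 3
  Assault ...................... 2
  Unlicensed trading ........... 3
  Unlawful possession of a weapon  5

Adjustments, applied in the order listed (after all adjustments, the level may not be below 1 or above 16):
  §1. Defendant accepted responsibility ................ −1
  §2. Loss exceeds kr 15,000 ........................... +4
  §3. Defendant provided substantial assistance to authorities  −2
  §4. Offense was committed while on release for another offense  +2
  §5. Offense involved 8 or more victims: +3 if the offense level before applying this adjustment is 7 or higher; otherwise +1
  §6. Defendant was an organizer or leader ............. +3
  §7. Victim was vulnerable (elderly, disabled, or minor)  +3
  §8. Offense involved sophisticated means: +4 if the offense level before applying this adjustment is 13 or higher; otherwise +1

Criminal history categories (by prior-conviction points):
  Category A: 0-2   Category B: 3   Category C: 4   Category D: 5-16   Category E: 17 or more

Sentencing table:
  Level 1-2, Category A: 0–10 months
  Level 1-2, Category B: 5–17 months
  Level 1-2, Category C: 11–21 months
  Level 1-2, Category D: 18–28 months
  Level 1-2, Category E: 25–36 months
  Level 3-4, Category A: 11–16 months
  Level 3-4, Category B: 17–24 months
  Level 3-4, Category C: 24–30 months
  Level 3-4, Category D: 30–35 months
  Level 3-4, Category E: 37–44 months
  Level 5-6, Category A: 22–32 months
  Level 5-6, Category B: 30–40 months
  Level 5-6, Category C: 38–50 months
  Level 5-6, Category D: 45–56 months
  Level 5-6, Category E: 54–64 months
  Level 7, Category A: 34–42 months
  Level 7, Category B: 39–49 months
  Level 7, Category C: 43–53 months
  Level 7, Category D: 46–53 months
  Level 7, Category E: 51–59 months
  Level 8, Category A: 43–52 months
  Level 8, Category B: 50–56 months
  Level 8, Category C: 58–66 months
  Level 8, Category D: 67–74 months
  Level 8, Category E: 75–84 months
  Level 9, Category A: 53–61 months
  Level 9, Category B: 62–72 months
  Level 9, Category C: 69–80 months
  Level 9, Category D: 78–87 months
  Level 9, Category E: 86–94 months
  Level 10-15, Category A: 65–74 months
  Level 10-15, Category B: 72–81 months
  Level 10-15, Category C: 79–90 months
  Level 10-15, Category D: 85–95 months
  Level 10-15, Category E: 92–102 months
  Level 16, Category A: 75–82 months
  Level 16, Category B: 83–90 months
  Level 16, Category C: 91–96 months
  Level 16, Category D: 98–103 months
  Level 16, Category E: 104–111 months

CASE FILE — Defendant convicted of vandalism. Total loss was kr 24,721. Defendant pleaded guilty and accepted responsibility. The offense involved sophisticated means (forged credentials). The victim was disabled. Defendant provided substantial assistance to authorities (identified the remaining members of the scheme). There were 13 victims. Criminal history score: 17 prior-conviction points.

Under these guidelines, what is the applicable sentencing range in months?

Base offense level for vandalism: 3.
§1 applies: 3 − 1 = 2.
§2 applies: 2 + 4 = 6.
§3 applies: 6 − 2 = 4.
§4 does not apply.
§5 applies (level before this adjustment is 4 < 7, so +1): 4 + 1 = 5.
§7 applies: 5 + 3 = 8.
§8 applies (level before this adjustment is 8 < 13, so +1): 8 + 1 = 9.
Final offense level: 9.
Criminal history: 17 prior points → Category E (17+).
Level 9 falls in the 9 band.
Grid: Level 9 × Category E = 86-94 months.

86-94 months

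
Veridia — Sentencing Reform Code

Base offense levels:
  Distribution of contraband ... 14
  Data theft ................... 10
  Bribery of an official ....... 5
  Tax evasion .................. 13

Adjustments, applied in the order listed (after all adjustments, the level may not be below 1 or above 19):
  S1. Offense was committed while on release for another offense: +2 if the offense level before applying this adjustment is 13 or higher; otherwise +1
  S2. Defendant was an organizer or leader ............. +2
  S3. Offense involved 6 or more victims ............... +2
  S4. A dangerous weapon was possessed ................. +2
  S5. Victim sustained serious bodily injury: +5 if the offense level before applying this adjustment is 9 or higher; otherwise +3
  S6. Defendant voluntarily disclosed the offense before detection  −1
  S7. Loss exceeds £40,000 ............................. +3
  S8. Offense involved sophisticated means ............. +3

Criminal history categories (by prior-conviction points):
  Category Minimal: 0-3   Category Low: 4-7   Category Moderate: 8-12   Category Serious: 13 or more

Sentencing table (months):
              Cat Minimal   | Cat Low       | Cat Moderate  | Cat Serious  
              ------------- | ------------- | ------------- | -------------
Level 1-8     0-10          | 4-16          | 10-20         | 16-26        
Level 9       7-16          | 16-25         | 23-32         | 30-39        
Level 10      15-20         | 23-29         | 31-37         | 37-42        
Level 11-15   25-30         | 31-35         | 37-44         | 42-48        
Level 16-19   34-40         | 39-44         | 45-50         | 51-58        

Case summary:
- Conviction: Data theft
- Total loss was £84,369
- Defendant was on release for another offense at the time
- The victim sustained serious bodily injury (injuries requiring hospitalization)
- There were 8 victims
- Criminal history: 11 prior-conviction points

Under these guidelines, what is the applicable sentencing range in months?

45-50 months

Base offense level for data theft: 10.
S1 applies (level before this adjustment is 10 < 13, so +1): 10 + 1 = 11.
S3 applies: 11 + 2 = 13.
S4 does not apply.
S5 applies (level before this adjustment is 13 ≥ 9, so +5): 13 + 5 = 18.
S6 does not apply.
S7 applies: 18 + 3 = 21.
S8 does not apply.
Level 21 exceeds the maximum of 19; capped at 19.
Final offense level: 19.
Criminal history: 11 prior points → Category Moderate (8-12).
Level 19 falls in the 16-19 band.
Grid: Level 16-19 × Category Moderate = 45-50 months.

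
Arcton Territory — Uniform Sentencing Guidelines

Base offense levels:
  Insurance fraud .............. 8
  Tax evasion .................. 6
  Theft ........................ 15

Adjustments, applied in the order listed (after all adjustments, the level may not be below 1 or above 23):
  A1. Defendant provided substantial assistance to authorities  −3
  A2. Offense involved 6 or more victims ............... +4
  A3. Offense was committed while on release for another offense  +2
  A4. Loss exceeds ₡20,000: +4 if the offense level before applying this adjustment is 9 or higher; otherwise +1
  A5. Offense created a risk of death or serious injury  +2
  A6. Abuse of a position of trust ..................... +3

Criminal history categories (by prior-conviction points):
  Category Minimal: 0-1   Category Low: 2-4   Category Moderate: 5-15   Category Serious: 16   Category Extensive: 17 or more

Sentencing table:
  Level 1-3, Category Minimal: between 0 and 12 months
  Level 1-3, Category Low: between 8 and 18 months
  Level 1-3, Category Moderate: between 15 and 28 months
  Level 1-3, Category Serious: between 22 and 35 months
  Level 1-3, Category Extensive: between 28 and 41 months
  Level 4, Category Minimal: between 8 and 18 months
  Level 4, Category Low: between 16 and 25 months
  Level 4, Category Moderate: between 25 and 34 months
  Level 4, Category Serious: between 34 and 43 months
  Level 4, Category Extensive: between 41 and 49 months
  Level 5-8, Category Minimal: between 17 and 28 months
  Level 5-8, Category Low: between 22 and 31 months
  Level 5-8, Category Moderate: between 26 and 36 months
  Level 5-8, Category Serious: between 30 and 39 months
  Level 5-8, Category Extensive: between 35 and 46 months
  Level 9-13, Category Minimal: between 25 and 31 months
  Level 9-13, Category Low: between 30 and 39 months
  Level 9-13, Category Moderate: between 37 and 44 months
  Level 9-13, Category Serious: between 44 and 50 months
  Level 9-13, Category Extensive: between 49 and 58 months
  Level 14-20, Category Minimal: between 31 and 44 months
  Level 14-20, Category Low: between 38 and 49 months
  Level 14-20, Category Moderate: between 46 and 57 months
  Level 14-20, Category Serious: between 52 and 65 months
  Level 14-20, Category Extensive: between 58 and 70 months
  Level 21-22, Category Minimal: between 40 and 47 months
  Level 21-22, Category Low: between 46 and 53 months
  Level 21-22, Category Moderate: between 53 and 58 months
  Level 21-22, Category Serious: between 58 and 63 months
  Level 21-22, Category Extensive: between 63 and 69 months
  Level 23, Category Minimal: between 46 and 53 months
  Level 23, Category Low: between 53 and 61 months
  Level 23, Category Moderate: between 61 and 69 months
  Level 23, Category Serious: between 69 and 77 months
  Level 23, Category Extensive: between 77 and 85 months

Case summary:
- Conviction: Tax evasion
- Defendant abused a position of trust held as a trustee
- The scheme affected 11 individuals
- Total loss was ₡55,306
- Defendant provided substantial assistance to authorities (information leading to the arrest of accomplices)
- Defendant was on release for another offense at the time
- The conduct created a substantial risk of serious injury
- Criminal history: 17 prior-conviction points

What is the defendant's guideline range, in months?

58-70 months

Base offense level for tax evasion: 6.
A1 applies: 6 − 3 = 3.
A2 applies: 3 + 4 = 7.
A3 applies: 7 + 2 = 9.
A4 applies (level before this adjustment is 9 ≥ 9, so +4): 9 + 4 = 13.
A5 applies: 13 + 2 = 15.
A6 applies: 15 + 3 = 18.
Final offense level: 18.
Criminal history: 17 prior points → Category Extensive (17+).
Level 18 falls in the 14-20 band.
Grid: Level 14-20 × Category Extensive = 58-70 months.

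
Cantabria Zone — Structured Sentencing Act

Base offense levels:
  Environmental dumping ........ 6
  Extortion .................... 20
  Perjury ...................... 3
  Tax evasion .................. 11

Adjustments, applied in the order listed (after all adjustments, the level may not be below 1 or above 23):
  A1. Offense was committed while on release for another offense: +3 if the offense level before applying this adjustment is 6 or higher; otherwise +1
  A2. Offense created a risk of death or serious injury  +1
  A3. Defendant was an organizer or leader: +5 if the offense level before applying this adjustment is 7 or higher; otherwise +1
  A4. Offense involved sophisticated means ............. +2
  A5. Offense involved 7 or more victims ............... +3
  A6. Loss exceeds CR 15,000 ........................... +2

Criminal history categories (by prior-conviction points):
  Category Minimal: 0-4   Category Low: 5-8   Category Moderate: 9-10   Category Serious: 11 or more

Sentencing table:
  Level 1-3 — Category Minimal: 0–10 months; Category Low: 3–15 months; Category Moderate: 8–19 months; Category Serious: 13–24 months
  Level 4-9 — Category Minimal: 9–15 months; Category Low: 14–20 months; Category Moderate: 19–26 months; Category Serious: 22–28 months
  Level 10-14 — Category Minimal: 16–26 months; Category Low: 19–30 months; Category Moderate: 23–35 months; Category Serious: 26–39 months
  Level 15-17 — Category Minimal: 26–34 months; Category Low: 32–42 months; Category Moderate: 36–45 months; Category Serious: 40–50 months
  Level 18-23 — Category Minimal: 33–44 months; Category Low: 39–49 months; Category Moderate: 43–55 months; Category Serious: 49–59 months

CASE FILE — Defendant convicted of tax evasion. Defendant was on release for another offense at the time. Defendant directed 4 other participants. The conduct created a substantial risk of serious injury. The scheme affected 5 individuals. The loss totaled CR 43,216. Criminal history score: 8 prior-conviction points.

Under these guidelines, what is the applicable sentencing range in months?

Base offense level for tax evasion: 11.
A1 applies (level before this adjustment is 11 ≥ 6, so +3): 11 + 3 = 14.
A2 applies: 14 + 1 = 15.
A3 applies (level before this adjustment is 15 ≥ 7, so +5): 15 + 5 = 20.
A4 does not apply.
A6 applies: 20 + 2 = 22.
Final offense level: 22.
Criminal history: 8 prior points → Category Low (5-8).
Level 22 falls in the 18-23 band.
Grid: Level 18-23 × Category Low = 39-49 months.

39-49 months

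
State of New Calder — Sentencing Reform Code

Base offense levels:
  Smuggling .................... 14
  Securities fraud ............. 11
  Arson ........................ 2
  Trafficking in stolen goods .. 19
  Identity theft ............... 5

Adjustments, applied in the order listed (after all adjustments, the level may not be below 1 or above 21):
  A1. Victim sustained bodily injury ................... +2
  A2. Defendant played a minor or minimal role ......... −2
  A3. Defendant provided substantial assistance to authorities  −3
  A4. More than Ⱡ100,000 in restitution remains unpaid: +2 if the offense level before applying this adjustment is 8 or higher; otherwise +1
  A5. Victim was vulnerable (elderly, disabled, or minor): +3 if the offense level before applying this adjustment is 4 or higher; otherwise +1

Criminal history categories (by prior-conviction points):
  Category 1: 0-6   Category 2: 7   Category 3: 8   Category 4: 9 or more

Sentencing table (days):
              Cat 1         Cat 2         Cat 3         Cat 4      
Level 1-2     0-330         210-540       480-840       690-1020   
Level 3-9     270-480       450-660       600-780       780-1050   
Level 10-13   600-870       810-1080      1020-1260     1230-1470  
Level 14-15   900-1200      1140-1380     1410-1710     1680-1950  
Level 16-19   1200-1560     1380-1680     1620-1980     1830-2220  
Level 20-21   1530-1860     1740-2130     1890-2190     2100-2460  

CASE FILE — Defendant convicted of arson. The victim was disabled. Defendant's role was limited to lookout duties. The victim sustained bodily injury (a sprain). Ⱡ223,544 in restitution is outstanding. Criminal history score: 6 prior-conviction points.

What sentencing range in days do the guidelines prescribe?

Base offense level for arson: 2.
A1 applies: 2 + 2 = 4.
A2 applies: 4 − 2 = 2.
A4 applies (level before this adjustment is 2 < 8, so +1): 2 + 1 = 3.
A5 applies (level before this adjustment is 3 < 4, so +1): 3 + 1 = 4.
Final offense level: 4.
Criminal history: 6 prior points → Category 1 (0-6).
Level 4 falls in the 3-9 band.
Grid: Level 3-9 × Category 1 = 270-480 days.

270-480 days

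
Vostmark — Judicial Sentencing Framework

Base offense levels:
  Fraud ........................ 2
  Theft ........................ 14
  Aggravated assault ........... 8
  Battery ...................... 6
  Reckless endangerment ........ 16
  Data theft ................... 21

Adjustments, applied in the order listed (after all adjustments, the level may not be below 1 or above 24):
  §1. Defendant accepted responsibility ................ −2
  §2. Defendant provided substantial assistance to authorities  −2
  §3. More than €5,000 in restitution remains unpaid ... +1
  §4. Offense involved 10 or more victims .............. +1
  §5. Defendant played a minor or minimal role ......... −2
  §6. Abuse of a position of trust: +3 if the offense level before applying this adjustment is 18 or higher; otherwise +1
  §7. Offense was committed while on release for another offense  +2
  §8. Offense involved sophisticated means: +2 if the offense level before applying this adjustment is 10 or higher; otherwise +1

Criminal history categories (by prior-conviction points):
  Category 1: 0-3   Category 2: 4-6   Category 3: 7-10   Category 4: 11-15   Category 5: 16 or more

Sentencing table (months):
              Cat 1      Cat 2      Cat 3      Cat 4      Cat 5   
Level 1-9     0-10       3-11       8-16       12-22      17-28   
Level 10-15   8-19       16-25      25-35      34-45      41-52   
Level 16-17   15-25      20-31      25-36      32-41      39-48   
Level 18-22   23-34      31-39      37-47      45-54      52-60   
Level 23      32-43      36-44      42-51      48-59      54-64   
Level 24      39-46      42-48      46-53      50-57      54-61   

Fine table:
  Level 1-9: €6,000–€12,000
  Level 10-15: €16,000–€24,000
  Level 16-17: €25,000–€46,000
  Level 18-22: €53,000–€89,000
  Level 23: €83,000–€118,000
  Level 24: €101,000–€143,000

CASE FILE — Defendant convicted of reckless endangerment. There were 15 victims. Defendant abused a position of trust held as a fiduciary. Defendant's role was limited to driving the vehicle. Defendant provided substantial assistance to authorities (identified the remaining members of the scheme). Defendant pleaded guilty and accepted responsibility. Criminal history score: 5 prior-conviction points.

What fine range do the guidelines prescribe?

Base offense level for reckless endangerment: 16.
§1 applies: 16 − 2 = 14.
§2 applies: 14 − 2 = 12.
§4 applies: 12 + 1 = 13.
§5 applies: 13 − 2 = 11.
§6 applies (level before this adjustment is 11 < 18, so +1): 11 + 1 = 12.
Final offense level: 12.
Level 12 falls in the 10-15 band.
Fine table: Level 10-15 → €16,000–€24,000.

€16,000–€24,000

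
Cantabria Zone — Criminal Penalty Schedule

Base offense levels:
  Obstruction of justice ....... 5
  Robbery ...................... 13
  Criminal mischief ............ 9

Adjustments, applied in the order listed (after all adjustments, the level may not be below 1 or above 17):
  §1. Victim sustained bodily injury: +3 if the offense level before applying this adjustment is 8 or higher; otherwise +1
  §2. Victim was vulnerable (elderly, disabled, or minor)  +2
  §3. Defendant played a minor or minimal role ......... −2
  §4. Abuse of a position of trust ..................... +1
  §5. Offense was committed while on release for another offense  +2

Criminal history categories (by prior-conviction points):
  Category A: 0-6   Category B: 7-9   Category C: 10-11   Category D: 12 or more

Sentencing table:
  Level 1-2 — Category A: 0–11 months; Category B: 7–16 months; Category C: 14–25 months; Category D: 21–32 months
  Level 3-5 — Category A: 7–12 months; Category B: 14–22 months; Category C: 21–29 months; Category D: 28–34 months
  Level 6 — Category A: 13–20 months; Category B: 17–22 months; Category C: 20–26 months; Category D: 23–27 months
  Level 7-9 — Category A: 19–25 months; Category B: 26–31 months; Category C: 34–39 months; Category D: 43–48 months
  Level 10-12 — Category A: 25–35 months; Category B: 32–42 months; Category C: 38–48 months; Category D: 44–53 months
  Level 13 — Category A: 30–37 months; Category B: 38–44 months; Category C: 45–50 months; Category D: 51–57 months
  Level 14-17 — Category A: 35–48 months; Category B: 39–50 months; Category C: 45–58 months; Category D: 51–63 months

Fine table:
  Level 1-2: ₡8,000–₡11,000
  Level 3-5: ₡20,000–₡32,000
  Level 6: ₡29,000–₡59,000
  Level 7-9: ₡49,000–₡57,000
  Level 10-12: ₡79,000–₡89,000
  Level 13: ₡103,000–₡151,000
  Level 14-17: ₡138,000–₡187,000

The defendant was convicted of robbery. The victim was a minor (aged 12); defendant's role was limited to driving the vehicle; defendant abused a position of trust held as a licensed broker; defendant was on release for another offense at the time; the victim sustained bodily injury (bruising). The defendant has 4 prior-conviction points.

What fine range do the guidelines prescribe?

Base offense level for robbery: 13.
§1 applies (level before this adjustment is 13 ≥ 8, so +3): 13 + 3 = 16.
§2 applies: 16 + 2 = 18.
§3 applies: 18 − 2 = 16.
§4 applies: 16 + 1 = 17.
§5 applies: 17 + 2 = 19.
Level 19 exceeds the maximum of 17; capped at 17.
Final offense level: 17.
Level 17 falls in the 14-17 band.
Fine table: Level 14-17 → ₡138,000–₡187,000.

₡138,000–₡187,000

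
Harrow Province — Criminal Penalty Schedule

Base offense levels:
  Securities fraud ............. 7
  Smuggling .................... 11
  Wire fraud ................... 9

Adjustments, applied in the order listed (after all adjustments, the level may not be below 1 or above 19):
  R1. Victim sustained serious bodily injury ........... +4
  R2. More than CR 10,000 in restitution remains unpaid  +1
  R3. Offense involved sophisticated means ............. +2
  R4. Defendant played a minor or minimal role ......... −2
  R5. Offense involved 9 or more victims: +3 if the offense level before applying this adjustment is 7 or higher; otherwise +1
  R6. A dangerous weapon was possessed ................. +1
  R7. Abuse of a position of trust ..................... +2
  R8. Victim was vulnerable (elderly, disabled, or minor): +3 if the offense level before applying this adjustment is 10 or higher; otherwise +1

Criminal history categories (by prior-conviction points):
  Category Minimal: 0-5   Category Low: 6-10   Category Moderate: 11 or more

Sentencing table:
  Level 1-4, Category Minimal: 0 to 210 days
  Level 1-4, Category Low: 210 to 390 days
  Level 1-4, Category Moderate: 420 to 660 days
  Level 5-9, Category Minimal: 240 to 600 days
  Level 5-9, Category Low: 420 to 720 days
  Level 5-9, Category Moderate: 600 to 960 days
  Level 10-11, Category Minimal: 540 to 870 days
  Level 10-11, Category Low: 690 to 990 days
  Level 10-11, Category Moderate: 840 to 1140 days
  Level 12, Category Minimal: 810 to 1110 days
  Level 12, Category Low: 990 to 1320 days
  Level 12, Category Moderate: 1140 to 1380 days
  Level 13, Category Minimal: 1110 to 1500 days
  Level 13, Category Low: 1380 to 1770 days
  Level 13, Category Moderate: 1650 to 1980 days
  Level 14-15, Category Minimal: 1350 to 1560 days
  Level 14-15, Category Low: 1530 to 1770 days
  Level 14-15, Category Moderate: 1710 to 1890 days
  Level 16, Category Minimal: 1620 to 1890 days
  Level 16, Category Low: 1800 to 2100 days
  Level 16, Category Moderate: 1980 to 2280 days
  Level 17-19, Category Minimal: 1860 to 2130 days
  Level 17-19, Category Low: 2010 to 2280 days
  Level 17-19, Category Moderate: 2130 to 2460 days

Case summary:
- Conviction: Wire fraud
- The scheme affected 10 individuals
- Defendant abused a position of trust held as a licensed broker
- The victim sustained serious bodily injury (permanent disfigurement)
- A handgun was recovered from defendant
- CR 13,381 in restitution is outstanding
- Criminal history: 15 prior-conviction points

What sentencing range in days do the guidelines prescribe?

2130-2460 days

Base offense level for wire fraud: 9.
R1 applies: 9 + 4 = 13.
R2 applies: 13 + 1 = 14.
R3 does not apply.
R4 does not apply.
R5 applies (level before this adjustment is 14 ≥ 7, so +3): 14 + 3 = 17.
R6 applies: 17 + 1 = 18.
R7 applies: 18 + 2 = 20.
R8 does not apply.
Level 20 exceeds the maximum of 19; capped at 19.
Final offense level: 19.
Criminal history: 15 prior points → Category Moderate (11+).
Level 19 falls in the 17-19 band.
Grid: Level 17-19 × Category Moderate = 2130-2460 days.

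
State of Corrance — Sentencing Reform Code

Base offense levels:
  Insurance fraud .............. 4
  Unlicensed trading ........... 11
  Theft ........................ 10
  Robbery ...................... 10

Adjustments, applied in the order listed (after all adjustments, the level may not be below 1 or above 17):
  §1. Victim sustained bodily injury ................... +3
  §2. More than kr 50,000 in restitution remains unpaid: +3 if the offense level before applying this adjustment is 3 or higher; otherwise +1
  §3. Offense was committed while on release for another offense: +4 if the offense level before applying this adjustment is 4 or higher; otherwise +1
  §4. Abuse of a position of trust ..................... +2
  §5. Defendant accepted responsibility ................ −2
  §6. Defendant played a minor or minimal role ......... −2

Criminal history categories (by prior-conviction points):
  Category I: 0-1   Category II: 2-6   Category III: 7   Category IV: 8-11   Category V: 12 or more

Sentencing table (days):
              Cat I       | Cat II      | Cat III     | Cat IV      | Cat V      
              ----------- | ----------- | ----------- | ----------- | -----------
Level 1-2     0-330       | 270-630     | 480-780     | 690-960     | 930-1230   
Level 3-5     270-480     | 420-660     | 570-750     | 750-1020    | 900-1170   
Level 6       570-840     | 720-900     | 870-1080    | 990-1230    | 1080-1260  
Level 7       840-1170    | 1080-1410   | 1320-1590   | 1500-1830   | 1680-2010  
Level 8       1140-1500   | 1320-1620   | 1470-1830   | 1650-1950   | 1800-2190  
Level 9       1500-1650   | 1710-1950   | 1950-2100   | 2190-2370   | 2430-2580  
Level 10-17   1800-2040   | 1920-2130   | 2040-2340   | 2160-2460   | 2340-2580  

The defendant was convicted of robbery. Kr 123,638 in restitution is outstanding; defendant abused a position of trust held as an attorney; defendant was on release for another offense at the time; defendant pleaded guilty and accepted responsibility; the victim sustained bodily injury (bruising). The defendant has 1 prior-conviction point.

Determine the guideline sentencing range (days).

Base offense level for robbery: 10.
§1 applies: 10 + 3 = 13.
§2 applies (level before this adjustment is 13 ≥ 3, so +3): 13 + 3 = 16.
§3 applies (level before this adjustment is 16 ≥ 4, so +4): 16 + 4 = 20.
§4 applies: 20 + 2 = 22.
§5 applies: 22 − 2 = 20.
Level 20 exceeds the maximum of 17; capped at 17.
Final offense level: 17.
Criminal history: 1 prior point → Category I (0-1).
Level 17 falls in the 10-17 band.
Grid: Level 10-17 × Category I = 1800-2040 days.

1800-2040 days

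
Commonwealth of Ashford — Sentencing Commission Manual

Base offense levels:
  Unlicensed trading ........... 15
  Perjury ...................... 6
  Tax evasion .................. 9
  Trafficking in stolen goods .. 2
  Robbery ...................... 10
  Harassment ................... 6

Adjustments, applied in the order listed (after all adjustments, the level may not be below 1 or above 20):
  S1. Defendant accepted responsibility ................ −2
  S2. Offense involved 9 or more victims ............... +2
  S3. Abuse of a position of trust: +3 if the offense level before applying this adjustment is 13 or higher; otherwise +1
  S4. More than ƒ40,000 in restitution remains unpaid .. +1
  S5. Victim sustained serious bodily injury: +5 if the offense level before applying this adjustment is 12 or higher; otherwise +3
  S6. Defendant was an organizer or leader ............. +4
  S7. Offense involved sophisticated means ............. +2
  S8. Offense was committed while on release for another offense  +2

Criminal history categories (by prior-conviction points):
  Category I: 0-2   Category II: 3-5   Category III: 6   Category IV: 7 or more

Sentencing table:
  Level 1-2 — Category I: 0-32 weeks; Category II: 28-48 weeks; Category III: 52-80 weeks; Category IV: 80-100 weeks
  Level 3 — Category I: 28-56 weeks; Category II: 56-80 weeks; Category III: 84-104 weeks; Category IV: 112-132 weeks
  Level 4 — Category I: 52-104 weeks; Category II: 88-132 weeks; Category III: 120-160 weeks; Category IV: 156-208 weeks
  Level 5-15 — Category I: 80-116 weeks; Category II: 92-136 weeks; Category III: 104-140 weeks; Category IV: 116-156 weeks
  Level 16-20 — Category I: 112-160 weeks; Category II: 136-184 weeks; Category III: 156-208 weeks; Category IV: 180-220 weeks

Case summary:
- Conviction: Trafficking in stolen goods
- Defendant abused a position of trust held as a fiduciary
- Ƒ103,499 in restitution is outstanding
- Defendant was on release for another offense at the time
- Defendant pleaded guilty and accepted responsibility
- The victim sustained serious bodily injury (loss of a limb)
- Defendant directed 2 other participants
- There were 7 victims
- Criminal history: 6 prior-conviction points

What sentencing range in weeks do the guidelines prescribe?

104-140 weeks

Base offense level for trafficking in stolen goods: 2.
S1 applies: 2 − 2 = 0.
S3 applies (level before this adjustment is 0 < 13, so +1): 0 + 1 = 1.
S4 applies: 1 + 1 = 2.
S5 applies (level before this adjustment is 2 < 12, so +3): 2 + 3 = 5.
S6 applies: 5 + 4 = 9.
S8 applies: 9 + 2 = 11.
Final offense level: 11.
Criminal history: 6 prior points → Category III (6).
Level 11 falls in the 5-15 band.
Grid: Level 5-15 × Category III = 104-140 weeks.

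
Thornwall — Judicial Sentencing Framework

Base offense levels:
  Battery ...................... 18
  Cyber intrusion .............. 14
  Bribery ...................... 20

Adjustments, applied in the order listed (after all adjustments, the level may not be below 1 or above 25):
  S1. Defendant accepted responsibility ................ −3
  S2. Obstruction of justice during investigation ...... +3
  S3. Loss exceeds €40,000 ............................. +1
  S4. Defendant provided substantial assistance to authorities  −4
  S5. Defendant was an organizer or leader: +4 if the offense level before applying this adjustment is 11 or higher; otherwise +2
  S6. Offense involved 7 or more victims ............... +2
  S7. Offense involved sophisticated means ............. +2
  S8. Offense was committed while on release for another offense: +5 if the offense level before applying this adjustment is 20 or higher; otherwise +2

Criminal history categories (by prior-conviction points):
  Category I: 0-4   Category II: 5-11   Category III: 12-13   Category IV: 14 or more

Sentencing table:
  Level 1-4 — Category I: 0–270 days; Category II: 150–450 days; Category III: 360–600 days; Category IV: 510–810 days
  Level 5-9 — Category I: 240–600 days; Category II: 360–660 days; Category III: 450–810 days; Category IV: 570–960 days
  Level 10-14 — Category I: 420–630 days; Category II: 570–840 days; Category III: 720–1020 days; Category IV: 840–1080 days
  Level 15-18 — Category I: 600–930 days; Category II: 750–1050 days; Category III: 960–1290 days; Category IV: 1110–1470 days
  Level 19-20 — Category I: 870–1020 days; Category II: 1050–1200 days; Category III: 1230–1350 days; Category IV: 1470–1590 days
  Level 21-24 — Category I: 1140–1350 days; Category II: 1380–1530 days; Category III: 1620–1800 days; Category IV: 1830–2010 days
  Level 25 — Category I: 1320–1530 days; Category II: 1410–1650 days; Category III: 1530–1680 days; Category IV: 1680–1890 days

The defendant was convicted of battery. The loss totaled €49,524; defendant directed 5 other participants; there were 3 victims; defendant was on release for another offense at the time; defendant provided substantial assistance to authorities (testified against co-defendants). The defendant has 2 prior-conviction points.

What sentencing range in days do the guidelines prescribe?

Base offense level for battery: 18.
S1 does not apply.
S2 does not apply.
S3 applies: 18 + 1 = 19.
S4 applies: 19 − 4 = 15.
S5 applies (level before this adjustment is 15 ≥ 11, so +4): 15 + 4 = 19.
S8 applies (level before this adjustment is 19 < 20, so +2): 19 + 2 = 21.
Final offense level: 21.
Criminal history: 2 prior points → Category I (0-4).
Level 21 falls in the 21-24 band.
Grid: Level 21-24 × Category I = 1140-1350 days.

1140-1350 days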